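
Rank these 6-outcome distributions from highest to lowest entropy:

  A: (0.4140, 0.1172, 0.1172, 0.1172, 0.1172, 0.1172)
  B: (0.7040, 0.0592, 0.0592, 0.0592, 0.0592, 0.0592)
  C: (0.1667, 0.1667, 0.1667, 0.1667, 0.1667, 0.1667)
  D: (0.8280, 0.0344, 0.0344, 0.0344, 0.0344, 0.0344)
C > A > B > D

Key insight: Entropy is maximized by uniform distributions and minimized by concentrated distributions.

Entropies:
  H(A) = 2.3392 bits
  H(B) = 1.5636 bits
  H(C) = 2.5850 bits
  H(D) = 1.0616 bits

Ranking: C > A > B > D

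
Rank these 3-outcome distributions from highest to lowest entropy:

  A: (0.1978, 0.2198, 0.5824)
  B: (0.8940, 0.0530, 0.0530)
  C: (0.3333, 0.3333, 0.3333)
C > A > B

Key insight: Entropy is maximized by uniform distributions and minimized by concentrated distributions.

- Uniform distributions have maximum entropy log₂(3) = 1.5850 bits
- The more "peaked" or concentrated a distribution, the lower its entropy

Entropies:
  H(A) = 1.3971 bits
  H(B) = 0.5937 bits
  H(C) = 1.5850 bits

Ranking: C > A > B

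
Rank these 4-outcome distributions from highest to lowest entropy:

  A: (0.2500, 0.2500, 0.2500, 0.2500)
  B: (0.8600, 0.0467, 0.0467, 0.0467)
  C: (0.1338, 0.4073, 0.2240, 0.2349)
A > C > B

Key insight: Entropy is maximized by uniform distributions and minimized by concentrated distributions.

- Uniform distributions have maximum entropy log₂(4) = 2.0000 bits
- The more "peaked" or concentrated a distribution, the lower its entropy

Entropies:
  H(A) = 2.0000 bits
  H(B) = 0.8061 bits
  H(C) = 1.8905 bits

Ranking: A > C > B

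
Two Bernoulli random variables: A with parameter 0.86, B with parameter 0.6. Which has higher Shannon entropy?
B

For binary distributions, entropy is maximized at p=0.5 and decreases as p moves toward 0 or 1.

H(A) = H(0.86) = 0.5842 bits
H(B) = H(0.6) = 0.9710 bits

Distribution B (p=0.6) is closer to uniform (p=0.5), so it has higher entropy.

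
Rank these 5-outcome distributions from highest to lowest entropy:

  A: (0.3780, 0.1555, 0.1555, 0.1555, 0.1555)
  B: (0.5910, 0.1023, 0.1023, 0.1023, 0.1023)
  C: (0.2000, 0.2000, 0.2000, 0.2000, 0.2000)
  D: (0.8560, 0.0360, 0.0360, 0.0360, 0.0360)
C > A > B > D

Key insight: Entropy is maximized by uniform distributions and minimized by concentrated distributions.

Entropies:
  H(A) = 2.2006 bits
  H(B) = 1.7940 bits
  H(C) = 2.3219 bits
  H(D) = 0.8826 bits

Ranking: C > A > B > D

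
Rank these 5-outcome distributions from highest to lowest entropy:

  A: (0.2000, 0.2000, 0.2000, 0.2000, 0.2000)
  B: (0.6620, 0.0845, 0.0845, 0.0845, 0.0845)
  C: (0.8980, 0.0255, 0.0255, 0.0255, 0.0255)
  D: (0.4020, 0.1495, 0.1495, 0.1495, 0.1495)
A > D > B > C

Key insight: Entropy is maximized by uniform distributions and minimized by concentrated distributions.

Entropies:
  H(A) = 2.3219 bits
  H(B) = 1.5989 bits
  H(C) = 0.6793 bits
  H(D) = 2.1681 bits

Ranking: A > D > B > C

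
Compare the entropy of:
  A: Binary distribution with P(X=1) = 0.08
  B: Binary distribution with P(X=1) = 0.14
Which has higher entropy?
B

For binary distributions, entropy is maximized at p=0.5 and decreases as p moves toward 0 or 1.

H(A) = H(0.08) = 0.4022 bits
H(B) = H(0.14) = 0.5842 bits

Distribution B (p=0.14) is closer to uniform (p=0.5), so it has higher entropy.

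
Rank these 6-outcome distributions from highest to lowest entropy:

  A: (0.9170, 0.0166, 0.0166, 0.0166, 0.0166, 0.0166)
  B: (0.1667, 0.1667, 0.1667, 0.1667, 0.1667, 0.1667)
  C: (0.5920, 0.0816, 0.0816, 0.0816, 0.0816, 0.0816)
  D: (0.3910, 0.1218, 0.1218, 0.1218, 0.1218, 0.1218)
B > D > C > A

Key insight: Entropy is maximized by uniform distributions and minimized by concentrated distributions.

Entropies:
  H(A) = 0.6054 bits
  H(B) = 2.5850 bits
  H(C) = 1.9228 bits
  H(D) = 2.3795 bits

Ranking: B > D > C > A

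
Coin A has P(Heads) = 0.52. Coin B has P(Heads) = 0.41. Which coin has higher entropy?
A

For binary distributions, entropy is maximized at p=0.5 and decreases as p moves toward 0 or 1.

H(A) = H(0.52) = 0.9988 bits
H(B) = H(0.41) = 0.9765 bits

Distribution A (p=0.52) is closer to uniform (p=0.5), so it has higher entropy.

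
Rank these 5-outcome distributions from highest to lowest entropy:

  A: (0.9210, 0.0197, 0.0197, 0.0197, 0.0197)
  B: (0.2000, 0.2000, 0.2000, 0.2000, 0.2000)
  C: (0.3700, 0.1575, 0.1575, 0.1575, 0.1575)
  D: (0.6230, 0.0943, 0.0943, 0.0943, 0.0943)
B > C > D > A

Key insight: Entropy is maximized by uniform distributions and minimized by concentrated distributions.

Entropies:
  H(A) = 0.5566 bits
  H(B) = 2.3219 bits
  H(C) = 2.2107 bits
  H(D) = 1.7099 bits

Ranking: B > C > D > A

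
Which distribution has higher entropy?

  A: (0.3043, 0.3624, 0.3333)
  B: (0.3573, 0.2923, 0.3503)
A

Both distributions are close to uniform, making this a harder comparison.

H(A) = 1.5813 bits
H(B) = 1.5793 bits

The distribution closer to uniform has higher entropy.
Answer: A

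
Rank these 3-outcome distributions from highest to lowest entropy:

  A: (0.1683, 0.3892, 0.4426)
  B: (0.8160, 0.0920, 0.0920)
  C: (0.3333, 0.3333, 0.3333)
C > A > B

Key insight: Entropy is maximized by uniform distributions and minimized by concentrated distributions.

- Uniform distributions have maximum entropy log₂(3) = 1.5850 bits
- The more "peaked" or concentrated a distribution, the lower its entropy

Entropies:
  H(A) = 1.4830 bits
  H(B) = 0.8727 bits
  H(C) = 1.5850 bits

Ranking: C > A > B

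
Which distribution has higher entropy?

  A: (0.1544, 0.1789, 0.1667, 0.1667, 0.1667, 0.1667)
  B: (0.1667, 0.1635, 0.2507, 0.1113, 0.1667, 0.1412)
A

Both distributions are close to uniform, making this a harder comparison.

H(A) = 2.5837 bits
H(B) = 2.5405 bits

The distribution closer to uniform has higher entropy.
Answer: A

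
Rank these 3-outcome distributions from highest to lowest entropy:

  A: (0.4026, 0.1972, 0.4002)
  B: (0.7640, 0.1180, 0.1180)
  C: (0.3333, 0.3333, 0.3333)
C > A > B

Key insight: Entropy is maximized by uniform distributions and minimized by concentrated distributions.

- Uniform distributions have maximum entropy log₂(3) = 1.5850 bits
- The more "peaked" or concentrated a distribution, the lower its entropy

Entropies:
  H(A) = 1.5191 bits
  H(B) = 1.0243 bits
  H(C) = 1.5850 bits

Ranking: C > A > B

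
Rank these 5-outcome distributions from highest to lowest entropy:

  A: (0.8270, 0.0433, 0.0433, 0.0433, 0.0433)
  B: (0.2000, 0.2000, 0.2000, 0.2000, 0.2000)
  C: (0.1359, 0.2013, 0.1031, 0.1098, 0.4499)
B > C > A

Key insight: Entropy is maximized by uniform distributions and minimized by concentrated distributions.

- Uniform distributions have maximum entropy log₂(5) = 2.3219 bits
- The more "peaked" or concentrated a distribution, the lower its entropy

Entropies:
  H(A) = 1.0105 bits
  H(B) = 2.3219 bits
  H(C) = 2.0632 bits

Ranking: B > C > A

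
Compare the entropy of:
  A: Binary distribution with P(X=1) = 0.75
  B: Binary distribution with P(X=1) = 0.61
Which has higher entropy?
B

For binary distributions, entropy is maximized at p=0.5 and decreases as p moves toward 0 or 1.

H(A) = H(0.75) = 0.8113 bits
H(B) = H(0.61) = 0.9648 bits

Distribution B (p=0.61) is closer to uniform (p=0.5), so it has higher entropy.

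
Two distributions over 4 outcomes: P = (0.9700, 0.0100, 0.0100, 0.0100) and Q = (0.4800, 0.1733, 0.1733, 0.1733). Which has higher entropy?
Q

P is highly concentrated on one outcome (97%), making it nearly deterministic. Q spreads its mass more evenly (max 48%). The more spread-out distribution has higher entropy: H(P) ≈ 0.242 bits, H(Q) ≈ 1.823 bits.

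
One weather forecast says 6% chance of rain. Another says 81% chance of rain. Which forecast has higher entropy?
81% forecast

Treat each forecast as a Bernoulli distribution. Binary entropy is maximized at p=0.5 and falls off symmetrically toward 0 or 1. The 81% forecast is closer to 50%, so it is more uncertain. H(6%) ≈ 0.327 bits, H(81%) ≈ 0.701 bits.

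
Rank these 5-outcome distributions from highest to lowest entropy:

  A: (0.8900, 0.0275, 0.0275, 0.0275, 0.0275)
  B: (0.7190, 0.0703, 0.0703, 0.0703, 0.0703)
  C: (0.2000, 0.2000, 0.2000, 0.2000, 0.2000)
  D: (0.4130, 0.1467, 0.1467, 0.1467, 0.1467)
C > D > B > A

Key insight: Entropy is maximized by uniform distributions and minimized by concentrated distributions.

Entropies:
  H(A) = 0.7199 bits
  H(B) = 1.4188 bits
  H(C) = 2.3219 bits
  H(D) = 2.1520 bits

Ranking: C > D > B > A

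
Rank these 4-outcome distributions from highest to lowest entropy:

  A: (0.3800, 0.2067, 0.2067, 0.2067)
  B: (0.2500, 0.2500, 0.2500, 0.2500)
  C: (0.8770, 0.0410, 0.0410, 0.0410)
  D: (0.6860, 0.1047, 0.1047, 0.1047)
B > A > D > C

Key insight: Entropy is maximized by uniform distributions and minimized by concentrated distributions.

Entropies:
  H(A) = 1.9407 bits
  H(B) = 2.0000 bits
  H(C) = 0.7329 bits
  H(D) = 1.3954 bits

Ranking: B > A > D > C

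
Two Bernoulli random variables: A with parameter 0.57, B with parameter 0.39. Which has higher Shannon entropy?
A

For binary distributions, entropy is maximized at p=0.5 and decreases as p moves toward 0 or 1.

H(A) = H(0.57) = 0.9858 bits
H(B) = H(0.39) = 0.9648 bits

Distribution A (p=0.57) is closer to uniform (p=0.5), so it has higher entropy.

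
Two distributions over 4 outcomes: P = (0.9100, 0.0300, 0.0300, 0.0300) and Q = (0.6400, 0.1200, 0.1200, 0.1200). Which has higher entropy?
Q

P is highly concentrated on one outcome (91%), making it nearly deterministic. Q spreads its mass more evenly (max 64%). The more spread-out distribution has higher entropy: H(P) ≈ 0.579 bits, H(Q) ≈ 1.513 bits.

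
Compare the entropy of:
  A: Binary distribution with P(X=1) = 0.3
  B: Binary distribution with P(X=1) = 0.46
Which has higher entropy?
B

For binary distributions, entropy is maximized at p=0.5 and decreases as p moves toward 0 or 1.

H(A) = H(0.3) = 0.8813 bits
H(B) = H(0.46) = 0.9954 bits

Distribution B (p=0.46) is closer to uniform (p=0.5), so it has higher entropy.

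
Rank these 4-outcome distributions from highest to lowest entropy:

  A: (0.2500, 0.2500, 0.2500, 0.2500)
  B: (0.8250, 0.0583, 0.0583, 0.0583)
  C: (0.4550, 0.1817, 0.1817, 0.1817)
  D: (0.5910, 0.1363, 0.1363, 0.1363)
A > C > D > B

Key insight: Entropy is maximized by uniform distributions and minimized by concentrated distributions.

Entropies:
  H(A) = 2.0000 bits
  H(B) = 0.9464 bits
  H(C) = 1.8580 bits
  H(D) = 1.6242 bits

Ranking: A > C > D > B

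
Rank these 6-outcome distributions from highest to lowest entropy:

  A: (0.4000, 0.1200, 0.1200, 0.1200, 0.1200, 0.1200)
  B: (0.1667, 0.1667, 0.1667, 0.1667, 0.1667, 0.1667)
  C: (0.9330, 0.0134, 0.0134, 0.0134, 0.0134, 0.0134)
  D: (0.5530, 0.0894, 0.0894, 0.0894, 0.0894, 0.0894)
B > A > D > C

Key insight: Entropy is maximized by uniform distributions and minimized by concentrated distributions.

Entropies:
  H(A) = 2.3641 bits
  H(B) = 2.5850 bits
  H(C) = 0.5102 bits
  H(D) = 2.0298 bits

Ranking: B > A > D > C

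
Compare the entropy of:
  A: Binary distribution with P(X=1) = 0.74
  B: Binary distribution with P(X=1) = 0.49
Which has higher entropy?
B

For binary distributions, entropy is maximized at p=0.5 and decreases as p moves toward 0 or 1.

H(A) = H(0.74) = 0.8267 bits
H(B) = H(0.49) = 0.9997 bits

Distribution B (p=0.49) is closer to uniform (p=0.5), so it has higher entropy.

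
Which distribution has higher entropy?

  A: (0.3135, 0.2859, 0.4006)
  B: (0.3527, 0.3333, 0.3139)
B

Both distributions are close to uniform, making this a harder comparison.

H(A) = 1.5698 bits
H(B) = 1.5833 bits

The distribution closer to uniform has higher entropy.
Answer: B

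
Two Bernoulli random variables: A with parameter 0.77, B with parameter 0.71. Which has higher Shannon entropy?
B

For binary distributions, entropy is maximized at p=0.5 and decreases as p moves toward 0 or 1.

H(A) = H(0.77) = 0.7780 bits
H(B) = H(0.71) = 0.8687 bits

Distribution B (p=0.71) is closer to uniform (p=0.5), so it has higher entropy.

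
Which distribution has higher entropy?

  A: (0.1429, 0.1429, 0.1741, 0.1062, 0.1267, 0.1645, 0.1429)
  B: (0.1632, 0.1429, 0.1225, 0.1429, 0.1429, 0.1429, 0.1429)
B

Both distributions are close to uniform, making this a harder comparison.

H(A) = 2.7917 bits
H(B) = 2.8032 bits

The distribution closer to uniform has higher entropy.
Answer: B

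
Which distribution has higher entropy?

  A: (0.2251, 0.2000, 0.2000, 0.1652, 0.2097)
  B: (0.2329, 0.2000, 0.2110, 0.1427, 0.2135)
A

Both distributions are close to uniform, making this a harder comparison.

H(A) = 2.3148 bits
H(B) = 2.3040 bits

The distribution closer to uniform has higher entropy.
Answer: A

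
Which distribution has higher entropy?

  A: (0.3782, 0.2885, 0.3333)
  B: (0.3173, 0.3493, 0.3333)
B

Both distributions are close to uniform, making this a harder comparison.

H(A) = 1.5762 bits
H(B) = 1.5839 bits

The distribution closer to uniform has higher entropy.
Answer: B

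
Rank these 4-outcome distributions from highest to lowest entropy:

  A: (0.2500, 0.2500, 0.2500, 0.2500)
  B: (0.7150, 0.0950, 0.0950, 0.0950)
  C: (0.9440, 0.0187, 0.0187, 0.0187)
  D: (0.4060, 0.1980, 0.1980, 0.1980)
A > D > B > C

Key insight: Entropy is maximized by uniform distributions and minimized by concentrated distributions.

Entropies:
  H(A) = 2.0000 bits
  H(B) = 1.3139 bits
  H(C) = 0.4001 bits
  H(D) = 1.9158 bits

Ranking: A > D > B > C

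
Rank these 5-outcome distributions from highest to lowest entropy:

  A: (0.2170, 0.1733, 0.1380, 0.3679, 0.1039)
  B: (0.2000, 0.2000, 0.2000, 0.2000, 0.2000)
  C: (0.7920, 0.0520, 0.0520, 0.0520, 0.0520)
B > A > C

Key insight: Entropy is maximized by uniform distributions and minimized by concentrated distributions.

- Uniform distributions have maximum entropy log₂(5) = 2.3219 bits
- The more "peaked" or concentrated a distribution, the lower its entropy

Entropies:
  H(A) = 2.1809 bits
  H(B) = 2.3219 bits
  H(C) = 1.1536 bits

Ranking: B > A > C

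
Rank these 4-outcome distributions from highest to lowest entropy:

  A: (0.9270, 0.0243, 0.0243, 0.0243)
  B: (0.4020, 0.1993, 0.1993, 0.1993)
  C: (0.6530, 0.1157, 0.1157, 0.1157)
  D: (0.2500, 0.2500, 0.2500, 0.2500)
D > B > C > A

Key insight: Entropy is maximized by uniform distributions and minimized by concentrated distributions.

Entropies:
  H(A) = 0.4927 bits
  H(B) = 1.9199 bits
  H(C) = 1.4813 bits
  H(D) = 2.0000 bits

Ranking: D > B > C > A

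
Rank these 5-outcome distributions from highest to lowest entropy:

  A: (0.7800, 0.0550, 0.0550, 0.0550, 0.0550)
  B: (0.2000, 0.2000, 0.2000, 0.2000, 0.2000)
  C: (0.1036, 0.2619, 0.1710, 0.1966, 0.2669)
B > C > A

Key insight: Entropy is maximized by uniform distributions and minimized by concentrated distributions.

- Uniform distributions have maximum entropy log₂(5) = 2.3219 bits
- The more "peaked" or concentrated a distribution, the lower its entropy

Entropies:
  H(A) = 1.2002 bits
  H(B) = 2.3219 bits
  H(C) = 2.2508 bits

Ranking: B > C > A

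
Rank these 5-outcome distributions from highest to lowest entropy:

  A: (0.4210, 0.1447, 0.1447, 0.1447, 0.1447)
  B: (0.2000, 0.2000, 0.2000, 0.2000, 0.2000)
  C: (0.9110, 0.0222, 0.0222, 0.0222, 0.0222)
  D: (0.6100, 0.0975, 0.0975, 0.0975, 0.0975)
B > A > D > C

Key insight: Entropy is maximized by uniform distributions and minimized by concentrated distributions.

Entropies:
  H(A) = 2.1399 bits
  H(B) = 2.3219 bits
  H(C) = 0.6111 bits
  H(D) = 1.7448 bits

Ranking: B > A > D > C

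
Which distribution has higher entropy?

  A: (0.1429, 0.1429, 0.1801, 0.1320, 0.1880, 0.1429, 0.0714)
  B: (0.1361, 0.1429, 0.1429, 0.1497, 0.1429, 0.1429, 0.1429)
B

Both distributions are close to uniform, making this a harder comparison.

H(A) = 2.7593 bits
H(B) = 2.8069 bits

The distribution closer to uniform has higher entropy.
Answer: B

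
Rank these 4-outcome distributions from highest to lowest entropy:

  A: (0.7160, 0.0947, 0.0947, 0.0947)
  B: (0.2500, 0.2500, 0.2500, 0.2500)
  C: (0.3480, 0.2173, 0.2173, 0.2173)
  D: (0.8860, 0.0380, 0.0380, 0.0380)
B > C > A > D

Key insight: Entropy is maximized by uniform distributions and minimized by concentrated distributions.

Entropies:
  H(A) = 1.3110 bits
  H(B) = 2.0000 bits
  H(C) = 1.9657 bits
  H(D) = 0.6926 bits

Ranking: B > C > A > D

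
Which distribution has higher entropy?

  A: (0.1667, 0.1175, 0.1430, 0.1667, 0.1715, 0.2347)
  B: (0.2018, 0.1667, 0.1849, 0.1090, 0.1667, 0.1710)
B

Both distributions are close to uniform, making this a harder comparison.

H(A) = 2.5529 bits
H(B) = 2.5620 bits

The distribution closer to uniform has higher entropy.
Answer: B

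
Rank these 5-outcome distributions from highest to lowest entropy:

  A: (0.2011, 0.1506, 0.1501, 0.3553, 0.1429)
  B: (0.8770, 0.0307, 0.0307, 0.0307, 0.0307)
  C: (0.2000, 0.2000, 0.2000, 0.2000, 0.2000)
C > A > B

Key insight: Entropy is maximized by uniform distributions and minimized by concentrated distributions.

- Uniform distributions have maximum entropy log₂(5) = 2.3219 bits
- The more "peaked" or concentrated a distribution, the lower its entropy

Entropies:
  H(A) = 2.2188 bits
  H(B) = 0.7839 bits
  H(C) = 2.3219 bits

Ranking: C > A > B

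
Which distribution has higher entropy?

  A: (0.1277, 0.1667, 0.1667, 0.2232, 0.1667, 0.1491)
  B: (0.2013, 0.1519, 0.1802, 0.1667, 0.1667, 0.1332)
B

Both distributions are close to uniform, making this a harder comparison.

H(A) = 2.5640 bits
H(B) = 2.5732 bits

The distribution closer to uniform has higher entropy.
Answer: B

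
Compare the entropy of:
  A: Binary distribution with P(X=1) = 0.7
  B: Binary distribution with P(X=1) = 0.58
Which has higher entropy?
B

For binary distributions, entropy is maximized at p=0.5 and decreases as p moves toward 0 or 1.

H(A) = H(0.7) = 0.8813 bits
H(B) = H(0.58) = 0.9815 bits

Distribution B (p=0.58) is closer to uniform (p=0.5), so it has higher entropy.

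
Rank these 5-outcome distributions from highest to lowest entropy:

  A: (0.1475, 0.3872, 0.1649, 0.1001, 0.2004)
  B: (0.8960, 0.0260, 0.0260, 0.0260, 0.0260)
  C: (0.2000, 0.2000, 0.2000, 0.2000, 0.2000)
C > A > B

Key insight: Entropy is maximized by uniform distributions and minimized by concentrated distributions.

- Uniform distributions have maximum entropy log₂(5) = 2.3219 bits
- The more "peaked" or concentrated a distribution, the lower its entropy

Entropies:
  H(A) = 2.1631 bits
  H(B) = 0.6895 bits
  H(C) = 2.3219 bits

Ranking: C > A > B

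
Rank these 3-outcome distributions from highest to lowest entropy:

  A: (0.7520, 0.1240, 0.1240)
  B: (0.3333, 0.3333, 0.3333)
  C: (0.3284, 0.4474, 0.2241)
B > C > A

Key insight: Entropy is maximized by uniform distributions and minimized by concentrated distributions.

- Uniform distributions have maximum entropy log₂(3) = 1.5850 bits
- The more "peaked" or concentrated a distribution, the lower its entropy

Entropies:
  H(A) = 1.0561 bits
  H(B) = 1.5850 bits
  H(C) = 1.5303 bits

Ranking: B > C > A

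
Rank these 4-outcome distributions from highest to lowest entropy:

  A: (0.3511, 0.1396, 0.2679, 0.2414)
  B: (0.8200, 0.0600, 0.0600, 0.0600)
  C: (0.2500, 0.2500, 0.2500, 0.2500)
C > A > B

Key insight: Entropy is maximized by uniform distributions and minimized by concentrated distributions.

- Uniform distributions have maximum entropy log₂(4) = 2.0000 bits
- The more "peaked" or concentrated a distribution, the lower its entropy

Entropies:
  H(A) = 1.9308 bits
  H(B) = 0.9654 bits
  H(C) = 2.0000 bits

Ranking: C > A > B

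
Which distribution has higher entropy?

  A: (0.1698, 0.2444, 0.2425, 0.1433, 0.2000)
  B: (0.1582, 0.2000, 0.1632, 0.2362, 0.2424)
B

Both distributions are close to uniform, making this a harder comparison.

H(A) = 2.2928 bits
H(B) = 2.2994 bits

The distribution closer to uniform has higher entropy.
Answer: B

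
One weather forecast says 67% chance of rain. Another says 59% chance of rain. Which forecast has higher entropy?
59% forecast

Treat each forecast as a Bernoulli distribution. Binary entropy is maximized at p=0.5 and falls off symmetrically toward 0 or 1. The 59% forecast is closer to 50%, so it is more uncertain. H(67%) ≈ 0.915 bits, H(59%) ≈ 0.977 bits.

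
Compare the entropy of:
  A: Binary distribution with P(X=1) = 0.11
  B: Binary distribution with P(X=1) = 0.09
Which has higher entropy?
A

For binary distributions, entropy is maximized at p=0.5 and decreases as p moves toward 0 or 1.

H(A) = H(0.11) = 0.4999 bits
H(B) = H(0.09) = 0.4365 bits

Distribution A (p=0.11) is closer to uniform (p=0.5), so it has higher entropy.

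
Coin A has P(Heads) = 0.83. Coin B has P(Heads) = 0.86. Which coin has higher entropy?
A

For binary distributions, entropy is maximized at p=0.5 and decreases as p moves toward 0 or 1.

H(A) = H(0.83) = 0.6577 bits
H(B) = H(0.86) = 0.5842 bits

Distribution A (p=0.83) is closer to uniform (p=0.5), so it has higher entropy.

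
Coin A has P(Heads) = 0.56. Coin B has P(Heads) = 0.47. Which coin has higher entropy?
B

For binary distributions, entropy is maximized at p=0.5 and decreases as p moves toward 0 or 1.

H(A) = H(0.56) = 0.9896 bits
H(B) = H(0.47) = 0.9974 bits

Distribution B (p=0.47) is closer to uniform (p=0.5), so it has higher entropy.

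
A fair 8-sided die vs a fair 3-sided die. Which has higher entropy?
8-sided die

Both are uniform distributions; for uniform over n outcomes, H = log₂(n). H(8-sided) = log₂(8) = 3.000 bits and H(3-sided) = log₂(3) = 1.585 bits. More outcomes in a uniform distribution means higher entropy.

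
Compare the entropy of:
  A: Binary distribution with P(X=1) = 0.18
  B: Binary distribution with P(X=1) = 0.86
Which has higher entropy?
A

For binary distributions, entropy is maximized at p=0.5 and decreases as p moves toward 0 or 1.

H(A) = H(0.18) = 0.6801 bits
H(B) = H(0.86) = 0.5842 bits

Distribution A (p=0.18) is closer to uniform (p=0.5), so it has higher entropy.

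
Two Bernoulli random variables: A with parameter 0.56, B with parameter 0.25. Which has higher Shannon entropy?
A

For binary distributions, entropy is maximized at p=0.5 and decreases as p moves toward 0 or 1.

H(A) = H(0.56) = 0.9896 bits
H(B) = H(0.25) = 0.8113 bits

Distribution A (p=0.56) is closer to uniform (p=0.5), so it has higher entropy.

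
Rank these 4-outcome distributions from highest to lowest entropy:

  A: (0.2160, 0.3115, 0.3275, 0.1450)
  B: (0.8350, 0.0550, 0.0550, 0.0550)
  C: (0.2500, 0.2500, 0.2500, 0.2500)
C > A > B

Key insight: Entropy is maximized by uniform distributions and minimized by concentrated distributions.

- Uniform distributions have maximum entropy log₂(4) = 2.0000 bits
- The more "peaked" or concentrated a distribution, the lower its entropy

Entropies:
  H(A) = 1.9331 bits
  H(B) = 0.9077 bits
  H(C) = 2.0000 bits

Ranking: C > A > B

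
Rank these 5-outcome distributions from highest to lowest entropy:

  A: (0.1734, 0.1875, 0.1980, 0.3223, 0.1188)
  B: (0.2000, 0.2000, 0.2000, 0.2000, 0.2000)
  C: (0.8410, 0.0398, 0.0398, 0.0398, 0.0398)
B > A > C

Key insight: Entropy is maximized by uniform distributions and minimized by concentrated distributions.

- Uniform distributions have maximum entropy log₂(5) = 2.3219 bits
- The more "peaked" or concentrated a distribution, the lower its entropy

Entropies:
  H(A) = 2.2453 bits
  H(B) = 2.3219 bits
  H(C) = 0.9499 bits

Ranking: B > A > C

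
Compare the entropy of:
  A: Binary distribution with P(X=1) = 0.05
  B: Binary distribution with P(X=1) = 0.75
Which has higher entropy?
B

For binary distributions, entropy is maximized at p=0.5 and decreases as p moves toward 0 or 1.

H(A) = H(0.05) = 0.2864 bits
H(B) = H(0.75) = 0.8113 bits

Distribution B (p=0.75) is closer to uniform (p=0.5), so it has higher entropy.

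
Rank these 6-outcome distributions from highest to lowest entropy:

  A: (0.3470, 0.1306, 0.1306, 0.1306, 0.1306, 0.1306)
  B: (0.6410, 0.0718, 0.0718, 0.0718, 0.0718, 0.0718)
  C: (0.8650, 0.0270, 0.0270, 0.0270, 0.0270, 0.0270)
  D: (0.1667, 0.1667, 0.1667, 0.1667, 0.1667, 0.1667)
D > A > B > C

Key insight: Entropy is maximized by uniform distributions and minimized by concentrated distributions.

Entropies:
  H(A) = 2.4476 bits
  H(B) = 1.7754 bits
  H(C) = 0.8845 bits
  H(D) = 2.5850 bits

Ranking: D > A > B > C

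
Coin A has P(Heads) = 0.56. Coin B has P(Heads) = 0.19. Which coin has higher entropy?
A

For binary distributions, entropy is maximized at p=0.5 and decreases as p moves toward 0 or 1.

H(A) = H(0.56) = 0.9896 bits
H(B) = H(0.19) = 0.7015 bits

Distribution A (p=0.56) is closer to uniform (p=0.5), so it has higher entropy.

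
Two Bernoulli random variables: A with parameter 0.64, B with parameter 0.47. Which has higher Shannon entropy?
B

For binary distributions, entropy is maximized at p=0.5 and decreases as p moves toward 0 or 1.

H(A) = H(0.64) = 0.9427 bits
H(B) = H(0.47) = 0.9974 bits

Distribution B (p=0.47) is closer to uniform (p=0.5), so it has higher entropy.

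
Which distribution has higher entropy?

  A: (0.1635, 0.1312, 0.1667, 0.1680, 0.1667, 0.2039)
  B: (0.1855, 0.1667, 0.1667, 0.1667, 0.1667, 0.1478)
B

Both distributions are close to uniform, making this a harder comparison.

H(A) = 2.5734 bits
H(B) = 2.5819 bits

The distribution closer to uniform has higher entropy.
Answer: B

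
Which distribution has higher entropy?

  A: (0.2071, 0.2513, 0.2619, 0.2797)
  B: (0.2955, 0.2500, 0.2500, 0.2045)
A

Both distributions are close to uniform, making this a harder comparison.

H(A) = 1.9915 bits
H(B) = 1.9880 bits

The distribution closer to uniform has higher entropy.
Answer: A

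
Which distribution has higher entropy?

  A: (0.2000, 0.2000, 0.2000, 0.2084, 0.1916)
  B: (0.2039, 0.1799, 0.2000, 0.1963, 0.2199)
A

Both distributions are close to uniform, making this a harder comparison.

H(A) = 2.3214 bits
H(B) = 2.3189 bits

The distribution closer to uniform has higher entropy.
Answer: A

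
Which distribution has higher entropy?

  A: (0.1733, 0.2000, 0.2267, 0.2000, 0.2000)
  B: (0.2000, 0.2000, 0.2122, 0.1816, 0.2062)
B

Both distributions are close to uniform, making this a harder comparison.

H(A) = 2.3168 bits
H(B) = 2.3200 bits

The distribution closer to uniform has higher entropy.
Answer: B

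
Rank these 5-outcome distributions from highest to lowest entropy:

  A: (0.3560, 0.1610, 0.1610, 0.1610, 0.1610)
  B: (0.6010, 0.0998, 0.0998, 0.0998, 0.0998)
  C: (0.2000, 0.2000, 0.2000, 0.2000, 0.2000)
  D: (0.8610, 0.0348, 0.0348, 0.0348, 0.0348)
C > A > B > D

Key insight: Entropy is maximized by uniform distributions and minimized by concentrated distributions.

Entropies:
  H(A) = 2.2273 bits
  H(B) = 1.7684 bits
  H(C) = 2.3219 bits
  H(D) = 0.8596 bits

Ranking: C > A > B > D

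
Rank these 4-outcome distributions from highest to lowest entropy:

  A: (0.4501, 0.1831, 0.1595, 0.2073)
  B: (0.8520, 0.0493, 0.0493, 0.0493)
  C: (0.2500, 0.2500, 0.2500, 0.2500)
C > A > B

Key insight: Entropy is maximized by uniform distributions and minimized by concentrated distributions.

- Uniform distributions have maximum entropy log₂(4) = 2.0000 bits
- The more "peaked" or concentrated a distribution, the lower its entropy

Entropies:
  H(A) = 1.8599 bits
  H(B) = 0.8394 bits
  H(C) = 2.0000 bits

Ranking: C > A > B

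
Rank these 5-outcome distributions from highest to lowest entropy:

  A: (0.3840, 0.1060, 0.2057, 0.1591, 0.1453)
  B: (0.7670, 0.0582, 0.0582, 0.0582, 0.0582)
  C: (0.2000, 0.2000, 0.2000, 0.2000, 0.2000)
C > A > B

Key insight: Entropy is maximized by uniform distributions and minimized by concentrated distributions.

- Uniform distributions have maximum entropy log₂(5) = 2.3219 bits
- The more "peaked" or concentrated a distribution, the lower its entropy

Entropies:
  H(A) = 2.1689 bits
  H(B) = 1.2492 bits
  H(C) = 2.3219 bits

Ranking: C > A > B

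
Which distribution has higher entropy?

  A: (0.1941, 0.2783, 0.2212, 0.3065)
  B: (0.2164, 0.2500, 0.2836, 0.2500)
B

Both distributions are close to uniform, making this a harder comparison.

H(A) = 1.9769 bits
H(B) = 1.9935 bits

The distribution closer to uniform has higher entropy.
Answer: B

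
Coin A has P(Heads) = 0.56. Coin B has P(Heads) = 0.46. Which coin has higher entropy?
B

For binary distributions, entropy is maximized at p=0.5 and decreases as p moves toward 0 or 1.

H(A) = H(0.56) = 0.9896 bits
H(B) = H(0.46) = 0.9954 bits

Distribution B (p=0.46) is closer to uniform (p=0.5), so it has higher entropy.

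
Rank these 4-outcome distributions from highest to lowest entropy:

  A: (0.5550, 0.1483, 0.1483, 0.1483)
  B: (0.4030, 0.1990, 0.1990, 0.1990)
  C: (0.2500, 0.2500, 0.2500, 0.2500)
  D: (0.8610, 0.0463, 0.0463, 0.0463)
C > B > A > D

Key insight: Entropy is maximized by uniform distributions and minimized by concentrated distributions.

Entropies:
  H(A) = 1.6966 bits
  H(B) = 1.9189 bits
  H(C) = 2.0000 bits
  H(D) = 0.8019 bits

Ranking: C > B > A > D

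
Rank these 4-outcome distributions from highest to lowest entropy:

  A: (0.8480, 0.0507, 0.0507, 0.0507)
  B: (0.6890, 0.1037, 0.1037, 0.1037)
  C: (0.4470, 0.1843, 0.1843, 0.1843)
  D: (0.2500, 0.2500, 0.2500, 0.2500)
D > C > B > A

Key insight: Entropy is maximized by uniform distributions and minimized by concentrated distributions.

Entropies:
  H(A) = 0.8557 bits
  H(B) = 1.3872 bits
  H(C) = 1.8684 bits
  H(D) = 2.0000 bits

Ranking: D > C > B > A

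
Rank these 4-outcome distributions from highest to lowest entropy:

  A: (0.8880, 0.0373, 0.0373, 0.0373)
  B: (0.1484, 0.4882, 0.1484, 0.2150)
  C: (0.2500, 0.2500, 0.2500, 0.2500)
C > B > A

Key insight: Entropy is maximized by uniform distributions and minimized by concentrated distributions.

- Uniform distributions have maximum entropy log₂(4) = 2.0000 bits
- The more "peaked" or concentrated a distribution, the lower its entropy

Entropies:
  H(A) = 0.6834 bits
  H(B) = 1.7988 bits
  H(C) = 2.0000 bits

Ranking: C > B > A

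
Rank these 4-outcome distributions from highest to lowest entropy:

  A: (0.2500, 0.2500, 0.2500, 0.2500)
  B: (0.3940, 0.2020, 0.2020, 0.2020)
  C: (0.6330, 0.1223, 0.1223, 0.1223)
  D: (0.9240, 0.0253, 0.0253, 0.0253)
A > B > C > D

Key insight: Entropy is maximized by uniform distributions and minimized by concentrated distributions.

Entropies:
  H(A) = 2.0000 bits
  H(B) = 1.9278 bits
  H(C) = 1.5300 bits
  H(D) = 0.5084 bits

Ranking: A > B > C > D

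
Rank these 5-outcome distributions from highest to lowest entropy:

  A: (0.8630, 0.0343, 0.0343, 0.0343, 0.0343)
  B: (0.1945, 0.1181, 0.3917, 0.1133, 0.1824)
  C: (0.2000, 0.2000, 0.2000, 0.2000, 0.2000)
C > B > A

Key insight: Entropy is maximized by uniform distributions and minimized by concentrated distributions.

- Uniform distributions have maximum entropy log₂(5) = 2.3219 bits
- The more "peaked" or concentrated a distribution, the lower its entropy

Entropies:
  H(A) = 0.8503 bits
  H(B) = 2.1567 bits
  H(C) = 2.3219 bits

Ranking: C > B > A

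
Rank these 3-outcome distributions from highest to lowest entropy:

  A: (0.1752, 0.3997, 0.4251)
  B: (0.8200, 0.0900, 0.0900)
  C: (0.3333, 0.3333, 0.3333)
C > A > B

Key insight: Entropy is maximized by uniform distributions and minimized by concentrated distributions.

- Uniform distributions have maximum entropy log₂(3) = 1.5850 bits
- The more "peaked" or concentrated a distribution, the lower its entropy

Entropies:
  H(A) = 1.4938 bits
  H(B) = 0.8601 bits
  H(C) = 1.5850 bits

Ranking: C > A > B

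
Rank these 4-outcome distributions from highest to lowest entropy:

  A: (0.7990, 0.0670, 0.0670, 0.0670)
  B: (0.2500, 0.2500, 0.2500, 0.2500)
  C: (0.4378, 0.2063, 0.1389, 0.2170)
B > C > A

Key insight: Entropy is maximized by uniform distributions and minimized by concentrated distributions.

- Uniform distributions have maximum entropy log₂(4) = 2.0000 bits
- The more "peaked" or concentrated a distribution, the lower its entropy

Entropies:
  H(A) = 1.0425 bits
  H(B) = 2.0000 bits
  H(C) = 1.8654 bits

Ranking: B > C > A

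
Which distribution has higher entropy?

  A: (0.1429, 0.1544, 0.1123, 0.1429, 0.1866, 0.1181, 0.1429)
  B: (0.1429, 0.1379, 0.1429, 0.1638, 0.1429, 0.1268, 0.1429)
B

Both distributions are close to uniform, making this a harder comparison.

H(A) = 2.7895 bits
H(B) = 2.8038 bits

The distribution closer to uniform has higher entropy.
Answer: B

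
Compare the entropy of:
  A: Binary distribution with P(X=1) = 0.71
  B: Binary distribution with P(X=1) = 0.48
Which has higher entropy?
B

For binary distributions, entropy is maximized at p=0.5 and decreases as p moves toward 0 or 1.

H(A) = H(0.71) = 0.8687 bits
H(B) = H(0.48) = 0.9988 bits

Distribution B (p=0.48) is closer to uniform (p=0.5), so it has higher entropy.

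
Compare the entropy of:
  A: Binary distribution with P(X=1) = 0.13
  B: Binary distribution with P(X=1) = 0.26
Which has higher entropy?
B

For binary distributions, entropy is maximized at p=0.5 and decreases as p moves toward 0 or 1.

H(A) = H(0.13) = 0.5574 bits
H(B) = H(0.26) = 0.8267 bits

Distribution B (p=0.26) is closer to uniform (p=0.5), so it has higher entropy.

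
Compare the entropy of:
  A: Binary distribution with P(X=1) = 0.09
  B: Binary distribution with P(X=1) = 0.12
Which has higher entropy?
B

For binary distributions, entropy is maximized at p=0.5 and decreases as p moves toward 0 or 1.

H(A) = H(0.09) = 0.4365 bits
H(B) = H(0.12) = 0.5294 bits

Distribution B (p=0.12) is closer to uniform (p=0.5), so it has higher entropy.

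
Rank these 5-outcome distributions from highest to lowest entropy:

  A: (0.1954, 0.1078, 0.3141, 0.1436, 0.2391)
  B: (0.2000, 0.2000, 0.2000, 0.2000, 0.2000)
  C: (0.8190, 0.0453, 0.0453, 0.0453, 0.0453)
B > A > C

Key insight: Entropy is maximized by uniform distributions and minimized by concentrated distributions.

- Uniform distributions have maximum entropy log₂(5) = 2.3219 bits
- The more "peaked" or concentrated a distribution, the lower its entropy

Entropies:
  H(A) = 2.2271 bits
  H(B) = 2.3219 bits
  H(C) = 1.0443 bits

Ranking: B > A > C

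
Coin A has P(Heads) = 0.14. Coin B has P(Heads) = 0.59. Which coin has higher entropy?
B

For binary distributions, entropy is maximized at p=0.5 and decreases as p moves toward 0 or 1.

H(A) = H(0.14) = 0.5842 bits
H(B) = H(0.59) = 0.9765 bits

Distribution B (p=0.59) is closer to uniform (p=0.5), so it has higher entropy.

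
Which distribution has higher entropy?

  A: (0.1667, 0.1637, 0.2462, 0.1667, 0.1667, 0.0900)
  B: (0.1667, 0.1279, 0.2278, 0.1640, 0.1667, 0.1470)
B

Both distributions are close to uniform, making this a harder comparison.

H(A) = 2.5305 bits
H(B) = 2.5616 bits

The distribution closer to uniform has higher entropy.
Answer: B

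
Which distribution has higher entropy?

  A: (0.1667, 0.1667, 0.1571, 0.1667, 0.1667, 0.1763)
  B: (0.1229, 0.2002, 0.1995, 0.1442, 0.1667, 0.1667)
A

Both distributions are close to uniform, making this a harder comparison.

H(A) = 2.5842 bits
H(B) = 2.5646 bits

The distribution closer to uniform has higher entropy.
Answer: A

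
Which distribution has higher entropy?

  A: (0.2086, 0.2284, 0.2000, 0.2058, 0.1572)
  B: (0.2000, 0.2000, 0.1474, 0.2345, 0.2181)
A

Both distributions are close to uniform, making this a harder comparison.

H(A) = 2.3116 bits
H(B) = 2.3057 bits

The distribution closer to uniform has higher entropy.
Answer: A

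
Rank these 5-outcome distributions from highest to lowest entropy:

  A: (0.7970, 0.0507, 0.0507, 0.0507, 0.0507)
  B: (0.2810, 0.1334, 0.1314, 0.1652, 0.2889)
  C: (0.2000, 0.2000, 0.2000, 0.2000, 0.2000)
C > B > A

Key insight: Entropy is maximized by uniform distributions and minimized by concentrated distributions.

- Uniform distributions have maximum entropy log₂(5) = 2.3219 bits
- The more "peaked" or concentrated a distribution, the lower its entropy

Entropies:
  H(A) = 1.1339 bits
  H(B) = 2.2338 bits
  H(C) = 2.3219 bits

Ranking: C > B > A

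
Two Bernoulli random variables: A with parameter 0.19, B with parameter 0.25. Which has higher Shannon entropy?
B

For binary distributions, entropy is maximized at p=0.5 and decreases as p moves toward 0 or 1.

H(A) = H(0.19) = 0.7015 bits
H(B) = H(0.25) = 0.8113 bits

Distribution B (p=0.25) is closer to uniform (p=0.5), so it has higher entropy.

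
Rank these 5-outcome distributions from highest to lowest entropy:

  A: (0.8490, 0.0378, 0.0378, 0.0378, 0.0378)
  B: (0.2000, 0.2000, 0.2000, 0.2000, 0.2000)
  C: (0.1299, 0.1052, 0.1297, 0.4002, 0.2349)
B > C > A

Key insight: Entropy is maximized by uniform distributions and minimized by concentrated distributions.

- Uniform distributions have maximum entropy log₂(5) = 2.3219 bits
- The more "peaked" or concentrated a distribution, the lower its entropy

Entropies:
  H(A) = 0.9143 bits
  H(B) = 2.3219 bits
  H(C) = 2.1263 bits

Ranking: B > C > A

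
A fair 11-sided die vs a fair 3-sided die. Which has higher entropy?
11-sided die

Both are uniform distributions; for uniform over n outcomes, H = log₂(n). H(11-sided) = log₂(11) = 3.459 bits and H(3-sided) = log₂(3) = 1.585 bits. More outcomes in a uniform distribution means higher entropy.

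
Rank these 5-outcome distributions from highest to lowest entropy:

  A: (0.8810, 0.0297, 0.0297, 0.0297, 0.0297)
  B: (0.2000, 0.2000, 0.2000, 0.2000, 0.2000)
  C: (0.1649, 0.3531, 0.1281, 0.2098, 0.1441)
B > C > A

Key insight: Entropy is maximized by uniform distributions and minimized by concentrated distributions.

- Uniform distributions have maximum entropy log₂(5) = 2.3219 bits
- The more "peaked" or concentrated a distribution, the lower its entropy

Entropies:
  H(A) = 0.7645 bits
  H(B) = 2.3219 bits
  H(C) = 2.2142 bits

Ranking: B > C > A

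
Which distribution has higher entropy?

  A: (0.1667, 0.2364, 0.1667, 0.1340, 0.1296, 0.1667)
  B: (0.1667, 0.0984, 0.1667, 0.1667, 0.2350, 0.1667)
A

Both distributions are close to uniform, making this a harder comparison.

H(A) = 2.5549 bits
H(B) = 2.5434 bits

The distribution closer to uniform has higher entropy.
Answer: A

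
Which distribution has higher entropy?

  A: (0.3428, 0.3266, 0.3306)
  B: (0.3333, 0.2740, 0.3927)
A

Both distributions are close to uniform, making this a harder comparison.

H(A) = 1.5847 bits
H(B) = 1.5696 bits

The distribution closer to uniform has higher entropy.
Answer: A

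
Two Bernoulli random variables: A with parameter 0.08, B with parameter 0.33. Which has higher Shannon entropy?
B

For binary distributions, entropy is maximized at p=0.5 and decreases as p moves toward 0 or 1.

H(A) = H(0.08) = 0.4022 bits
H(B) = H(0.33) = 0.9149 bits

Distribution B (p=0.33) is closer to uniform (p=0.5), so it has higher entropy.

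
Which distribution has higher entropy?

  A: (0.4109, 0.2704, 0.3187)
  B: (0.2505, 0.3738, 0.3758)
A

Both distributions are close to uniform, making this a harder comparison.

H(A) = 1.5632 bits
H(B) = 1.5615 bits

The distribution closer to uniform has higher entropy.
Answer: A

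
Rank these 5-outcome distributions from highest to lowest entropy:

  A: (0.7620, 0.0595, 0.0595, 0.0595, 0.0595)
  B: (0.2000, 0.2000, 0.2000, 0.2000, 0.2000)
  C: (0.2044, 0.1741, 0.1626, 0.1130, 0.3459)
B > C > A

Key insight: Entropy is maximized by uniform distributions and minimized by concentrated distributions.

- Uniform distributions have maximum entropy log₂(5) = 2.3219 bits
- The more "peaked" or concentrated a distribution, the lower its entropy

Entropies:
  H(A) = 1.2677 bits
  H(B) = 2.3219 bits
  H(C) = 2.2186 bits

Ranking: B > C > A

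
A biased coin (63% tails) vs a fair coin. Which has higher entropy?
Fair coin

The fair coin is uniform (p=0.5), maximizing binary entropy at 1 bit. The biased coin has H(0.63) ≈ 0.951 bits — its outcome is more predictable, so its entropy is lower.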